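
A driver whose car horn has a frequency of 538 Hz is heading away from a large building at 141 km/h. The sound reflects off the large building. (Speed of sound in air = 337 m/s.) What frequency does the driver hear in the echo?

426 Hz

141 km/h = 39.17 m/s.
The large building receives the sound from a moving source: f₁ = f₀ · v/(v + v_e) = 538 × 337/376.17 ≈ 482 Hz.
On the return leg the driver is a moving observer: f₂ = f₁ · (v − v_e)/v = 482 × 297.83/337 ≈ 426 Hz.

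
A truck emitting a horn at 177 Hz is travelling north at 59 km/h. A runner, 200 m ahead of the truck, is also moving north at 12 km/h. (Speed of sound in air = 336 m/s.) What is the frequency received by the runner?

184 Hz

59 km/h = 16.39 m/s; 12 km/h = 3.333 m/s.
The runner is ahead, so the truck is moving toward it while the runner is moving away from the truck.
Both move, so f' = f · (v − v_o)/(v − v_s).
f' = 177 × (336 − 3.333)/(336 − 16.39) = 177 × 332.67/319.61 ≈ 184 Hz.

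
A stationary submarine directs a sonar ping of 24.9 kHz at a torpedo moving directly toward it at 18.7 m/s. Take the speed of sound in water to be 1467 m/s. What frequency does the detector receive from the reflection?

At the torpedo (a moving observer), f₁ = f₀ · (v + u)/v = 24.9 × 1485.7/1467 ≈ 25.2 kHz.
The reflection then acts as a moving source: f₂ = f₁ · v/(v − u) ≈ 25.5 kHz.
Equivalently f₂ = f₀ · (v + u)/(v − u).

25.5 kHz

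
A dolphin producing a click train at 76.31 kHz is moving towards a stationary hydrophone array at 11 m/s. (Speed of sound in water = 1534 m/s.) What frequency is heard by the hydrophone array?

Moving source, stationary observer: f' = f · v/(v − v_s) since the source is approaching.
f' = 76.31 × 1534/(1534 − 11) = 76.31 × 1534/1523 ≈ 76.9 kHz.

76.9 kHz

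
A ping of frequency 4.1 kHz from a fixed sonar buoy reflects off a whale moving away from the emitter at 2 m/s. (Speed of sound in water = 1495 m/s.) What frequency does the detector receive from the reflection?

At the whale (a moving observer), f₁ = f₀ · (v − u)/v = 4.1 × 1493/1495 ≈ 4.09 kHz.
The reflection then acts as a moving source: f₂ = f₁ · v/(v + u) ≈ 4.09 kHz.
Equivalently f₂ = f₀ · (v − u)/(v + u).

4.09 kHz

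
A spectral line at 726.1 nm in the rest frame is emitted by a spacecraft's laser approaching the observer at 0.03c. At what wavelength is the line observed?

704.6 nm

Relativistic Doppler for wavelength: λ' = λ₀ · √((1 − β)/(1 + β)).
λ' = 726.1 × √(0.9700/1.0300) = 726.1 × 0.97044 ≈ 704.6 nm.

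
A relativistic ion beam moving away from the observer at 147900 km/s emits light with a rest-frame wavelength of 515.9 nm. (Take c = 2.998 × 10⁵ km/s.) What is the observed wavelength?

β = v/c = 147900/299800 = 0.4933.
Relativistic Doppler for wavelength: λ' = λ₀ · √((1 + β)/(1 − β)).
λ' = 515.9 × √(1.4933/0.5067) = 515.9 × 1.71678 ≈ 885.7 nm.

885.7 nm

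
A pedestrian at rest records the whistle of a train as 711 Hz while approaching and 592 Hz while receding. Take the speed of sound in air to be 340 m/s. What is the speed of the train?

f₁/f₂ = (v + v_s)/(v − v_s), so v_s = v · (f₁ − f₂)/(f₁ + f₂).
v_s = 340 × (711 − 592)/(711 + 592) = 340 × 119/1303 ≈ 31 m/s.

31 m/s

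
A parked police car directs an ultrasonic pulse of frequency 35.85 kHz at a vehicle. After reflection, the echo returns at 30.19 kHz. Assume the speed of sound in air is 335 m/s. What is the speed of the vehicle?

29 m/s

Double Doppler shift off a moving reflector: f₂ = f₀ · (v + u)/(v − u) (u > 0 toward emitter).
Rearranging, u = v · (f₂ − f₀)/(f₂ + f₀) = 335 × -5.66/66.04 ≈ -29 m/s.
So the vehicle is moving at 29 m/s away from the emitter.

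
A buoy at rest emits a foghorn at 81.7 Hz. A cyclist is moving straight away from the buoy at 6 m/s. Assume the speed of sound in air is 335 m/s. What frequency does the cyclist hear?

Only the observer moves, away from the source, so f' = f · (v − v_o)/v.
f' = 81.7 × (335 − 6)/335 = 81.7 × 329/335 ≈ 80 Hz.

80 Hz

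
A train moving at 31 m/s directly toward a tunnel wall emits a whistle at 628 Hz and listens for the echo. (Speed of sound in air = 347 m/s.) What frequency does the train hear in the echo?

751 Hz

The tunnel wall receives the sound from a moving source: f₁ = f₀ · v/(v − v_e) = 628 × 347/316 ≈ 690 Hz.
On the return leg the train is a moving observer: f₂ = f₁ · (v + v_e)/v = 690 × 378/347 ≈ 751 Hz.
Equivalently f₂ = f₀ · (v + v_e)/(v − v_e).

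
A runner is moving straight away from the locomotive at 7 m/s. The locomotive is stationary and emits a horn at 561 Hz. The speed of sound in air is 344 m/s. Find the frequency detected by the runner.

550 Hz

Moving observer, stationary source: f' = f · (v − v_o)/v.
f' = 561 × (344 − 7)/344 = 561 × 337/344 ≈ 550 Hz.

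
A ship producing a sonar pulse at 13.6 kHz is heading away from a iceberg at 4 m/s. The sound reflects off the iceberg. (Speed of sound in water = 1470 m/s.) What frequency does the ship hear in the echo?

The iceberg receives the sound from a moving source: f₁ = f₀ · v/(v + v_e) = 13.6 × 1470/1474 ≈ 13.56 kHz.
On the return leg the ship is a moving observer: f₂ = f₁ · (v − v_e)/v = 13.56 × 1466/1470 ≈ 13.53 kHz.
Equivalently f₂ = f₀ · (v − v_e)/(v + v_e).

13.53 kHz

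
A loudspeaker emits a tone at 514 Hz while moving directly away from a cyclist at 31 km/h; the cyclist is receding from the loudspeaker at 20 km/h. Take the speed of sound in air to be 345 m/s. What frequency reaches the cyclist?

493 Hz

31 km/h = 8.611 m/s; 20 km/h = 5.556 m/s.
Both move, so f' = f · (v − v_o)/(v + v_s).
f' = 514 × (345 − 5.556)/(345 + 8.611) = 514 × 339.44/353.61 ≈ 493 Hz.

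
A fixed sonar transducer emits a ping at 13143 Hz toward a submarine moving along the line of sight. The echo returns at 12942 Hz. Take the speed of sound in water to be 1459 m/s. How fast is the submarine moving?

11.2 m/s

Double Doppler shift off a moving reflector: f₂ = f₀ · (v + u)/(v − u) (u > 0 toward emitter).
Rearranging, u = v · (f₂ − f₀)/(f₂ + f₀) = 1459 × -201/26085 ≈ -11.2 m/s.
So the submarine is moving at 11.2 m/s away from the emitter.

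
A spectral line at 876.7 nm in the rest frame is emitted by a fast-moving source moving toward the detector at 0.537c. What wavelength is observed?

Relativistic Doppler for wavelength: λ' = λ₀ · √((1 − β)/(1 + β)).
λ' = 876.7 × √(0.4630/1.5370) = 876.7 × 0.54885 ≈ 481.2 nm.

481.2 nm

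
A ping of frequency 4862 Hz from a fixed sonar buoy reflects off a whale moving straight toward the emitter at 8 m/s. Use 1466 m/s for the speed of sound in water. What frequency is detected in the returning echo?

4915 Hz

At the whale (a moving observer), f₁ = f₀ · (v + u)/v = 4862 × 1474/1466 ≈ 4889 Hz.
The reflection then acts as a moving source: f₂ = f₁ · v/(v − u) ≈ 4915 Hz.
Equivalently f₂ = f₀ · (v + u)/(v − u).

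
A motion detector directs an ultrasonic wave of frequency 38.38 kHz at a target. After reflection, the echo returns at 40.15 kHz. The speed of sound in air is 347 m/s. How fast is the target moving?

7.8 m/s

Double Doppler shift off a moving reflector: f₂ = f₀ · (v + u)/(v − u) (u > 0 toward emitter).
Rearranging, u = v · (f₂ − f₀)/(f₂ + f₀) = 347 × 1.77/78.53 ≈ 7.8 m/s.
So the target is moving at 7.8 m/s toward the emitter.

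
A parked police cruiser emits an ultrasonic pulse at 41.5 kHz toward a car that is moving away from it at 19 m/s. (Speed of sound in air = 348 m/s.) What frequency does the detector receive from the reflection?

37.2 kHz

At the car (a moving observer), f₁ = f₀ · (v − u)/v = 41.5 × 329/348 ≈ 39.2 kHz.
On reflection it acts as a source moving away from the stationary detector: f₂ = f₁ · v/(v + u) = 39.2 × 348/367 ≈ 37.2 kHz.
Equivalently f₂ = f₀ · (v − u)/(v + u).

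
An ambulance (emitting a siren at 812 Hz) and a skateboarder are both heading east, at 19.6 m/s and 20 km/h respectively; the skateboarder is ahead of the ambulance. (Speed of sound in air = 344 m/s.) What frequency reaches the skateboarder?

847 Hz

20 km/h = 5.556 m/s.
The skateboarder is ahead, so the ambulance is moving toward it while the skateboarder is moving away from the ambulance.
With source approaching and observer receding, f' = f · (v − v_o)/(v − v_s).
f' = 812 × (344 − 5.556)/(344 − 19.6) = 812 × 338.44/324.4 ≈ 847 Hz.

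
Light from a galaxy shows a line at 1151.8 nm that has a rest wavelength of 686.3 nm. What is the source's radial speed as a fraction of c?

0.476c

λ'/λ₀ = 1.6783 > 1 (redshift), so the source is receding.
λ'/λ₀ = √((1 + β)/(1 − β)) for a receding source ⇒ β = (r² − 1)/(r² + 1) with r = λ'/λ₀.
β = (2.8166 − 1)/(2.8166 + 1) ≈ 0.476.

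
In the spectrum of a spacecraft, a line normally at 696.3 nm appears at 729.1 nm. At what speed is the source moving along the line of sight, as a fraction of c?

0.046c

λ'/λ₀ = 1.0471 > 1 (redshift), so the source is receding.
λ'/λ₀ = √((1 + β)/(1 − β)) for a receding source ⇒ β = (r² − 1)/(r² + 1) with r = λ'/λ₀.
β = (1.0964 − 1)/(1.0964 + 1) ≈ 0.046.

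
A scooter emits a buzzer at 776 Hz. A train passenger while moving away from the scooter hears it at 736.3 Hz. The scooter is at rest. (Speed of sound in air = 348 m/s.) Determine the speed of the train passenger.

f' = f · (v − v_o)/v ⇒ v_o = v · |f'/f − 1|.
v_o = 348 × |736.3/776 − 1| = 348 × 0.05116 ≈ 17.8 m/s.

17.8 m/s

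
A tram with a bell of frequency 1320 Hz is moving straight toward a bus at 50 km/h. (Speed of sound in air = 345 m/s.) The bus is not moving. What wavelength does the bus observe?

50 km/h = 13.89 m/s.
Only the source moves, toward the listener, so f' = f · v/(v − v_s).
f' = 1320 × 345/(345 − 13.89) ≈ 1375 Hz.
λ' = v/f' = 345/1375.37 ≈ 25.1 cm.

25.1 cm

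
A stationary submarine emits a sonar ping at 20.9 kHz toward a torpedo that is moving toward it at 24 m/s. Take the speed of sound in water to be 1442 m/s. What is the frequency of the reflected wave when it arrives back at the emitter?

21.6 kHz

At the torpedo (a moving observer), f₁ = f₀ · (v + u)/v = 20.9 × 1466/1442 ≈ 21.2 kHz.
On reflection it acts as a source moving toward the stationary detector: f₂ = f₁ · v/(v − u) = 21.2 × 1442/1418 ≈ 21.6 kHz.
Equivalently f₂ = f₀ · (v + u)/(v − u).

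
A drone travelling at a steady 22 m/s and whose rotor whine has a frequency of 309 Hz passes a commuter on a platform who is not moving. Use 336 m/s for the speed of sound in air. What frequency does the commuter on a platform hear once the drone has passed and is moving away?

290 Hz

Receding: f₂ = f · v/(v + v_s) = 309 × 336/358 ≈ 290 Hz.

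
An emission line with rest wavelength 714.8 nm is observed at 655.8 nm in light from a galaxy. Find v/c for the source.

λ'/λ₀ = 0.9175 < 1 (blueshift), so the source is approaching.
λ'/λ₀ = √((1 − β)/(1 + β)) for an approaching source ⇒ β = (1 − r²)/(1 + r²) with r = λ'/λ₀.
β = (1 − 0.8417)/(1 + 0.8417) ≈ 0.086.

0.086c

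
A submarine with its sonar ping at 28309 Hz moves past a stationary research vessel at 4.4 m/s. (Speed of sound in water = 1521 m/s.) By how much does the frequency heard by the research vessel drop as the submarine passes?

Approaching: f₁ = f · v/(v − v_s) = 28309 × 1521/1516.6 ≈ 28391 Hz.
Receding: f₂ = f · v/(v + v_s) = 28309 × 1521/1525.4 ≈ 28227 Hz.
Drop: f₁ − f₂ = 2f·v·v_s/(v² − v_s²) = 2 × 28309 × 1521 × 4.4/(1521² − 4.4²) ≈ 164 Hz.

164 Hz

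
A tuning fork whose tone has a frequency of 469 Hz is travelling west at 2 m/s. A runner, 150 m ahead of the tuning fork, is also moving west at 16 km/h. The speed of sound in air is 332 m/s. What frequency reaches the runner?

466 Hz

16 km/h = 4.444 m/s.
The runner is ahead, so the tuning fork is moving toward it while the runner is moving away from the tuning fork.
Both move, so f' = f · (v − v_o)/(v − v_s).
f' = 469 × (332 − 4.444)/(332 − 2) = 469 × 327.56/330 ≈ 466 Hz.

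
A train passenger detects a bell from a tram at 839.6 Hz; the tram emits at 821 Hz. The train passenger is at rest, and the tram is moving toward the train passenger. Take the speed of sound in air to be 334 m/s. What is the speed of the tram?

7.4 m/s

f' = f · v/(v − v_s) ⇒ v_s = v · |1 − f/f'|.
v_s = 334 × |1 − 821/839.6| = 334 × 0.02215 ≈ 7.4 m/s.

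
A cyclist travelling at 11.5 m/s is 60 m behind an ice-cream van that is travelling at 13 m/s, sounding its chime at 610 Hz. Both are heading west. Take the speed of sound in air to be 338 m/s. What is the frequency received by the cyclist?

607 Hz

The cyclist is behind, so the ice-cream van is moving away from it while the cyclist is moving toward the ice-cream van.
Both move, so f' = f · (v + v_o)/(v + v_s).
f' = 610 × (338 + 11.5)/(338 + 13) = 610 × 349.5/351 ≈ 607 Hz.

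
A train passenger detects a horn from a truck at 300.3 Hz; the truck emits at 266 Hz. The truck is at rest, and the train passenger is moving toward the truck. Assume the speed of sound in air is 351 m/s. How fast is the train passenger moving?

f' = f · (v + v_o)/v ⇒ v_o = v · |f'/f − 1|.
v_o = 351 × |300.3/266 − 1| = 351 × 0.1289 ≈ 45 m/s.

45 m/s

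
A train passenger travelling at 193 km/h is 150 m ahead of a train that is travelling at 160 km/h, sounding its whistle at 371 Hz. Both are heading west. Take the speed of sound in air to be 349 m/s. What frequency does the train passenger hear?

360 Hz

160 km/h = 44.44 m/s; 193 km/h = 53.61 m/s.
The train passenger is ahead, so the train is moving toward it while the train passenger is moving away from the train.
With source approaching and observer receding, f' = f · (v − v_o)/(v − v_s).
f' = 371 × (349 − 53.61)/(349 − 44.44) = 371 × 295.39/304.56 ≈ 360 Hz.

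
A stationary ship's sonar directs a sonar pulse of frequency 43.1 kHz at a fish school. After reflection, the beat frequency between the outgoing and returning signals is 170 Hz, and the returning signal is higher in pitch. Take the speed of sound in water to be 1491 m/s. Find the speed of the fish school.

2.93 m/s

Double Doppler shift off a moving reflector: f₂ = f₀ · (v + u)/(v − u) (u > 0 toward emitter).
Returning signal is higher, so f₂ = f₀ + Δf = 43100 + 170 = 43270 Hz.
Rearranging, u = v · (f₂ − f₀)/(f₂ + f₀) = 1491 × 170/86370 ≈ 2.93 m/s.
So the fish school is moving at 2.93 m/s toward the emitter.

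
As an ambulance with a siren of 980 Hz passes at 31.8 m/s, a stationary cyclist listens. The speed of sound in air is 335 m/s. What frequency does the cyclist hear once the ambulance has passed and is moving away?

Receding: f₂ = f · v/(v + v_s) = 980 × 335/366.8 ≈ 895 Hz.

895 Hz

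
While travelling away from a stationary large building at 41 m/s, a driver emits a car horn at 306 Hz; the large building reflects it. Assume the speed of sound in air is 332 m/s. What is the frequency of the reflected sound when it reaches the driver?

239 Hz

The large building receives the sound from a moving source: f₁ = f₀ · v/(v + v_e) = 306 × 332/373 ≈ 272 Hz.
On the return leg the driver is a moving observer: f₂ = f₁ · (v − v_e)/v = 272 × 291/332 ≈ 239 Hz.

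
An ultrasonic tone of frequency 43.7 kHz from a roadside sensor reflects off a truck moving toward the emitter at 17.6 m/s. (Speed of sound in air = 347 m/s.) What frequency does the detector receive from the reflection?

At the truck (a moving observer), f₁ = f₀ · (v + u)/v = 43.7 × 364.6/347 ≈ 45.9 kHz.
On reflection it acts as a source moving toward the stationary detector: f₂ = f₁ · v/(v − u) = 45.9 × 347/329.4 ≈ 48.4 kHz.

48.4 kHz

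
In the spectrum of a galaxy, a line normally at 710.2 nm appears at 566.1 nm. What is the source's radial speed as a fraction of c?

λ'/λ₀ = 0.7971 < 1 (blueshift), so the source is approaching.
λ'/λ₀ = √((1 − β)/(1 + β)) for an approaching source ⇒ β = (1 − r²)/(1 + r²) with r = λ'/λ₀.
β = (1 − 0.6354)/(1 + 0.6354) ≈ 0.223.

0.223c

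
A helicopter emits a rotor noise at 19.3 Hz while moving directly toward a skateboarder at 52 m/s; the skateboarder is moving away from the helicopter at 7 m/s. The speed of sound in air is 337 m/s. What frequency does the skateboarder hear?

22.3 Hz

Both move, so f' = f · (v − v_o)/(v − v_s).
f' = 19.3 × (337 − 7)/(337 − 52) = 19.3 × 330/285 ≈ 22.3 Hz.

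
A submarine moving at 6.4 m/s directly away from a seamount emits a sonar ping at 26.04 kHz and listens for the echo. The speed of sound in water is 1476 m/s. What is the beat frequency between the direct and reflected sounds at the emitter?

The seamount receives the sound from a moving source: f₁ = f₀ · v/(v + v_e) = 26.04 × 1476/1482.4 ≈ 25.928 kHz.
On the return leg the submarine is a moving observer: f₂ = f₁ · (v − v_e)/v = 25.928 × 1469.6/1476 ≈ 25.815 kHz.
Beat against the emitted tone (with f₀ = 26040 Hz): |f₂ − f₀| = 2v_e·f₀/(v + v_e) = 2 × 6.4 × 26040/1482.4 ≈ 225 Hz.

225 Hz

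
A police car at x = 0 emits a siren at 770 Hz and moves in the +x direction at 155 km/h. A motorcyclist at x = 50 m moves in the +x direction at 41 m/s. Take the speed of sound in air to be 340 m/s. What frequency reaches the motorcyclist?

775 Hz

155 km/h = 43.06 m/s.
The observer lies on the +x side, so the source is heading toward the observer and the observer is heading away from the source.
Both move, so f' = f · (v − v_o)/(v − v_s).
f' = 770 × (340 − 41)/(340 − 43.06) = 770 × 299/296.94 ≈ 775 Hz.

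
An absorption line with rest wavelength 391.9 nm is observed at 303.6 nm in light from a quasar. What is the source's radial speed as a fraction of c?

0.250c

λ'/λ₀ = 0.7747 < 1 (blueshift), so the source is approaching.
λ'/λ₀ = √((1 − β)/(1 + β)) for an approaching source ⇒ β = (1 − r²)/(1 + r²) with r = λ'/λ₀.
β = (1 − 0.6001)/(1 + 0.6001) ≈ 0.250.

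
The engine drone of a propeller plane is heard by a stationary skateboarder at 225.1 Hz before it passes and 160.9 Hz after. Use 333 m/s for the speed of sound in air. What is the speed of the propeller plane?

f₁/f₂ = (v + v_s)/(v − v_s), so v_s = v · (f₁ − f₂)/(f₁ + f₂).
v_s = 333 × (225.1 − 160.9)/(225.1 + 160.9) = 333 × 64.2/386.0 ≈ 55 m/s.

55 m/s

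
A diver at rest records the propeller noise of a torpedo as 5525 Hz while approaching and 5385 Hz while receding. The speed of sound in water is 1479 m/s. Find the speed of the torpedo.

f₁/f₂ = (v + v_s)/(v − v_s), so v_s = v · (f₁ − f₂)/(f₁ + f₂).
v_s = 1479 × (5525 − 5385)/(5525 + 5385) = 1479 × 140/10910 ≈ 19.0 m/s.

19.0 m/s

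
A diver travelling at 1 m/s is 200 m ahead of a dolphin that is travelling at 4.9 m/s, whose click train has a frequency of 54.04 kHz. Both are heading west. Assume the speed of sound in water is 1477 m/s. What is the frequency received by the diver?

The diver is ahead, so the dolphin is moving toward it while the diver is moving away from the dolphin.
General Doppler shift: f' = f · (v − v_o)/(v − v_s).
f' = 54.04 × (1477 − 1)/(1477 − 4.9) = 54.04 × 1476/1472.1 ≈ 54.2 kHz.

54.2 kHz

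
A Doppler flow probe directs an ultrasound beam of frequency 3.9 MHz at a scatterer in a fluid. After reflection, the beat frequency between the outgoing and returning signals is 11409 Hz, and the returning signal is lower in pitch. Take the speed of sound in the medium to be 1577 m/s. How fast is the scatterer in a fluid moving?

Double Doppler shift off a moving reflector: f₂ = f₀ · (v + u)/(v − u) (u > 0 toward emitter).
Returning signal is lower, so f₂ = f₀ − Δf = 3900000 − 11409 = 3888591 Hz.
Rearranging, u = v · (f₂ − f₀)/(f₂ + f₀) = 1577 × -11409/7788591 ≈ -2.31 m/s.
So the scatterer in a fluid is moving at 2.31 m/s away from the emitter.

2.31 m/s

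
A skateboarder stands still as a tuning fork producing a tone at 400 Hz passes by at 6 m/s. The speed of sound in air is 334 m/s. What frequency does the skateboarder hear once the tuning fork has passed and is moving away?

Receding: f₂ = f · v/(v + v_s) = 400 × 334/340 ≈ 393 Hz.

393 Hz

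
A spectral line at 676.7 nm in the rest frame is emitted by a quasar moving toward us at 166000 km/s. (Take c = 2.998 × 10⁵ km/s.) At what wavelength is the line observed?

362.7 nm

β = v/c = 166000/299800 = 0.5537.
Relativistic Doppler for wavelength: λ' = λ₀ · √((1 − β)/(1 + β)).
λ' = 676.7 × √(0.4463/1.5537) = 676.7 × 0.53595 ≈ 362.7 nm.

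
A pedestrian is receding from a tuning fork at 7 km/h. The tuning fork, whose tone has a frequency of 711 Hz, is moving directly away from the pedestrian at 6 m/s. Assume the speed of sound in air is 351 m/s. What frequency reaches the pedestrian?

695 Hz

7 km/h = 1.944 m/s.
With source receding and observer receding, f' = f · (v − v_o)/(v + v_s).
f' = 711 × (351 − 1.944)/(351 + 6) = 711 × 349.06/357 ≈ 695 Hz.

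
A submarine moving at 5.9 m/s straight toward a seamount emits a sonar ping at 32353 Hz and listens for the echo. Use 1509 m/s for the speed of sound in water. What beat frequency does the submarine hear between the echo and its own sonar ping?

254 Hz

The seamount receives the sound from a moving source: f₁ = f₀ · v/(v − v_e) = 32353 × 1509/1503.1 ≈ 32480 Hz.
On the return leg the submarine is a moving observer: f₂ = f₁ · (v + v_e)/v = 32480 × 1514.9/1509 ≈ 32607 Hz.
Equivalently f₂ = f₀ · (v + v_e)/(v − v_e).
Beat against the emitted tone: |f₂ − f₀| = 2v_e·f₀/(v − v_e) = 2 × 5.9 × 32353/1503.1 ≈ 254 Hz.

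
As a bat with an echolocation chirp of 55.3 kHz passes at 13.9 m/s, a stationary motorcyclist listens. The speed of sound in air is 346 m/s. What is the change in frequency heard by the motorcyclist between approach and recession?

4.45 kHz

Approaching: f₁ = f · v/(v − v_s) = 55.3 × 346/332.1 ≈ 57.61 kHz.
Receding: f₂ = f · v/(v + v_s) = 55.3 × 346/359.9 ≈ 53.16 kHz.
Drop: f₁ − f₂ = 2f·v·v_s/(v² − v_s²) = 2 × 55.3 × 346 × 13.9/(346² − 13.9²) ≈ 4.45 kHz.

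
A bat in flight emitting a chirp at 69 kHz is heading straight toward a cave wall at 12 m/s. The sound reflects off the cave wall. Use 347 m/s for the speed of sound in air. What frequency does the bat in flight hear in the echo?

The cave wall receives the sound from a moving source: f₁ = f₀ · v/(v − v_e) = 69 × 347/335 ≈ 71.5 kHz.
On the return leg the bat in flight is a moving observer: f₂ = f₁ · (v + v_e)/v = 71.5 × 359/347 ≈ 73.9 kHz.
Equivalently f₂ = f₀ · (v + v_e)/(v − v_e).

73.9 kHz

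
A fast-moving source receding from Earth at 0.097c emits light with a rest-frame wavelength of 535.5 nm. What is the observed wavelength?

Relativistic Doppler for wavelength: λ' = λ₀ · √((1 + β)/(1 − β)).
λ' = 535.5 × √(1.0970/0.9030) = 535.5 × 1.10220 ≈ 590.2 nm.

590.2 nm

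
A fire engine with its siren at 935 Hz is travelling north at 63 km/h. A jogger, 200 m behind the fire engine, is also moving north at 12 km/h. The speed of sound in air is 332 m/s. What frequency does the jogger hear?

63 km/h = 17.5 m/s; 12 km/h = 3.333 m/s.
The jogger is behind, so the fire engine is moving away from it while the jogger is moving toward the fire engine.
Both move, so f' = f · (v + v_o)/(v + v_s).
f' = 935 × (332 + 3.333)/(332 + 17.5) = 935 × 335.33/349.5 ≈ 897 Hz.

897 Hz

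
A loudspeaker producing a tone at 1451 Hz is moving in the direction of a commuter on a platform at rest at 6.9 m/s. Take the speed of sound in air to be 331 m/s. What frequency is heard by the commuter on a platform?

Moving source, stationary observer: f' = f · v/(v − v_s) since the source is approaching.
f' = 1451 × 331/(331 − 6.9) = 1451 × 331/324.1 ≈ 1482 Hz.

1482 Hz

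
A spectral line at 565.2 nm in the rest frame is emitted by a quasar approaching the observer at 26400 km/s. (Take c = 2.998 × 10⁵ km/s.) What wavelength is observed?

β = v/c = 26400/299800 = 0.0881.
Relativistic Doppler for wavelength: λ' = λ₀ · √((1 − β)/(1 + β)).
λ' = 565.2 × √(0.9119/1.0881) = 565.2 × 0.91550 ≈ 517.4 nm.

517.4 nm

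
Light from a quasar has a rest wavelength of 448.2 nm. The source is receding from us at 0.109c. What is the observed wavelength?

Relativistic Doppler for wavelength: λ' = λ₀ · √((1 + β)/(1 − β)).
λ' = 448.2 × √(1.1090/0.8910) = 448.2 × 1.11565 ≈ 500.0 nm.

500.0 nm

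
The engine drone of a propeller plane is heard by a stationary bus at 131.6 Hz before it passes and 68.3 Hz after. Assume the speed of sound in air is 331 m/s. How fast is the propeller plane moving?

f₁/f₂ = (v + v_s)/(v − v_s), so v_s = v · (f₁ − f₂)/(f₁ + f₂).
v_s = 331 × (131.6 − 68.3)/(131.6 + 68.3) = 331 × 63.3/199.9 ≈ 105 m/s.

105 m/s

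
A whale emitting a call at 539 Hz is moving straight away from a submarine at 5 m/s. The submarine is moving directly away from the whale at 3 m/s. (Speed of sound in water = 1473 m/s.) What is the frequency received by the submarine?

Both move, so f' = f · (v − v_o)/(v + v_s).
f' = 539 × (1473 − 3)/(1473 + 5) = 539 × 1470/1478 ≈ 536 Hz.

536 Hz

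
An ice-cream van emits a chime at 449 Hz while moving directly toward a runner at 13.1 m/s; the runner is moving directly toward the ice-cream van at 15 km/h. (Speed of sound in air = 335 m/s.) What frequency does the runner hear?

15 km/h = 4.167 m/s.
With source approaching and observer approaching, f' = f · (v + v_o)/(v − v_s).
f' = 449 × (335 + 4.167)/(335 − 13.1) = 449 × 339.17/321.9 ≈ 473 Hz.

473 Hz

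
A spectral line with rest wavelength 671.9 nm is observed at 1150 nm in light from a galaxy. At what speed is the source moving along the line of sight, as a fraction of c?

λ'/λ₀ = 1.7116 > 1 (redshift), so the source is receding.
λ'/λ₀ = √((1 + β)/(1 − β)) for a receding source ⇒ β = (r² − 1)/(r² + 1) with r = λ'/λ₀.
β = (2.9295 − 1)/(2.9295 + 1) ≈ 0.491.

0.491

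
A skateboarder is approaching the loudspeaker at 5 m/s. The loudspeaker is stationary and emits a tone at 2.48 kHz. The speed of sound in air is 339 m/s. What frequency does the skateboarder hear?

2.52 kHz

Only the observer moves, toward the source, so f' = f · (v + v_o)/v.
f' = 2.48 × (339 + 5)/339 = 2.48 × 344/339 ≈ 2.52 kHz.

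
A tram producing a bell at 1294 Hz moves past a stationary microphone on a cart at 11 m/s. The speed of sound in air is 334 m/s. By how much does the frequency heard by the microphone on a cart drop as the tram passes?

Approaching: f₁ = f · v/(v − v_s) = 1294 × 334/323 ≈ 1338.1 Hz.
Receding: f₂ = f · v/(v + v_s) = 1294 × 334/345 ≈ 1252.7 Hz.
Drop: f₁ − f₂ = 2f·v·v_s/(v² − v_s²) = 2 × 1294 × 334 × 11/(334² − 11²) ≈ 85.3 Hz.

85.3 Hz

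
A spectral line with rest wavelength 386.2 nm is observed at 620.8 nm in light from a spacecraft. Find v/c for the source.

λ'/λ₀ = 1.6075 > 1 (redshift), so the source is receding.
λ'/λ₀ = √((1 + β)/(1 − β)) for a receding source ⇒ β = (r² − 1)/(r² + 1) with r = λ'/λ₀.
β = (2.5839 − 1)/(2.5839 + 1) ≈ 0.442.

0.442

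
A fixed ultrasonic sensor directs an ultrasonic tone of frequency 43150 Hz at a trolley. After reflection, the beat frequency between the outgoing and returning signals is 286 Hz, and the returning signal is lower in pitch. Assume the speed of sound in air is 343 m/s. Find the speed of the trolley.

Double Doppler shift off a moving reflector: f₂ = f₀ · (v + u)/(v − u) (u > 0 toward emitter).
Returning signal is lower, so f₂ = f₀ − Δf = 43150 − 286 = 42864 Hz.
Rearranging, u = v · (f₂ − f₀)/(f₂ + f₀) = 343 × -286/86014 ≈ -1.14 m/s.
So the trolley is moving at 1.14 m/s away from the emitter.

1.14 m/s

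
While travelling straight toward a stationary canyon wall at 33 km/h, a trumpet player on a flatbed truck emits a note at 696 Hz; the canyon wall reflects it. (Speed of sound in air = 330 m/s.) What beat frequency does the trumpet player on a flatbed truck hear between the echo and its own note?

39.8 Hz

33 km/h = 9.167 m/s.
The canyon wall receives the sound from a moving source: f₁ = f₀ · v/(v − v_e) = 696 × 330/320.83 ≈ 715.9 Hz.
On the return leg the trumpet player on a flatbed truck is a moving observer: f₂ = f₁ · (v + v_e)/v = 715.9 × 339.17/330 ≈ 735.8 Hz.
Beat against the emitted tone: |f₂ − f₀| = 2v_e·f₀/(v − v_e) = 2 × 9.167 × 696/320.83 ≈ 39.8 Hz.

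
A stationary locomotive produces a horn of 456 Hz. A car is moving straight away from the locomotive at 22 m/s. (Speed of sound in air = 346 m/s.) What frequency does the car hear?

427 Hz

Only the observer moves, away from the source, so f' = f · (v − v_o)/v.
f' = 456 × (346 − 22)/346 = 456 × 324/346 ≈ 427 Hz.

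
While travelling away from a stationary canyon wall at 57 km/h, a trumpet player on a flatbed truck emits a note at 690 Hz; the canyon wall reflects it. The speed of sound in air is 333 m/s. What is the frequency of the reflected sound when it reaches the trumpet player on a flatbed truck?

57 km/h = 15.83 m/s.
The canyon wall receives the sound from a moving source: f₁ = f₀ · v/(v + v_e) = 690 × 333/348.83 ≈ 659 Hz.
On the return leg the trumpet player on a flatbed truck is a moving observer: f₂ = f₁ · (v − v_e)/v = 659 × 317.17/333 ≈ 627 Hz.

627 Hz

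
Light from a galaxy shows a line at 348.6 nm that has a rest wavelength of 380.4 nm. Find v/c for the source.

0.087c

λ'/λ₀ = 0.9164 < 1 (blueshift), so the source is approaching.
λ'/λ₀ = √((1 − β)/(1 + β)) for an approaching source ⇒ β = (1 − r²)/(1 + r²) with r = λ'/λ₀.
β = (1 − 0.8398)/(1 + 0.8398) ≈ 0.087.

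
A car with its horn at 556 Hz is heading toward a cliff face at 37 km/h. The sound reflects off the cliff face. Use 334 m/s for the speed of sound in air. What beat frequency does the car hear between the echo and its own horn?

37 km/h = 10.28 m/s.
The cliff face receives the sound from a moving source: f₁ = f₀ · v/(v − v_e) = 556 × 334/323.72 ≈ 573.7 Hz.
On the return leg the car is a moving observer: f₂ = f₁ · (v + v_e)/v = 573.7 × 344.28/334 ≈ 591.3 Hz.
Equivalently f₂ = f₀ · (v + v_e)/(v − v_e).
Beat against the emitted tone: |f₂ − f₀| = 2v_e·f₀/(v − v_e) = 2 × 10.28 × 556/323.72 ≈ 35.3 Hz.

35.3 Hz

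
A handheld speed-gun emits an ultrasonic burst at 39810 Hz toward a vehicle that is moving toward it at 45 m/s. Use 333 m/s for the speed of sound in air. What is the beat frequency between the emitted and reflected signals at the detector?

12441 Hz

At the vehicle (a moving observer), f₁ = f₀ · (v + u)/v = 39810 × 378/333 ≈ 45190 Hz.
On reflection it acts as a source moving toward the stationary detector: f₂ = f₁ · v/(v − u) = 45190 × 333/288 ≈ 52251 Hz.
Beat frequency: |f₂ − f₀| = 2u·f₀/(v − u) = 2 × 45 × 39810/288 ≈ 12441 Hz.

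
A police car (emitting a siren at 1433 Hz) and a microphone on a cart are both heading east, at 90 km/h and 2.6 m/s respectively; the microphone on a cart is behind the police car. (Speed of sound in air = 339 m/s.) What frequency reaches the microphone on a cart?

90 km/h = 25 m/s.
The microphone on a cart is behind, so the police car is moving away from it while the microphone on a cart is moving toward the police car.
General Doppler shift: f' = f · (v + v_o)/(v + v_s).
f' = 1433 × (339 + 2.6)/(339 + 25) = 1433 × 341.6/364 ≈ 1345 Hz.

1345 Hz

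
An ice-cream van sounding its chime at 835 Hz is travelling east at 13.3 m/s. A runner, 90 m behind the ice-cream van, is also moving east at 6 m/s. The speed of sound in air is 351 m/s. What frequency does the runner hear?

The runner is behind, so the ice-cream van is moving away from it while the runner is moving toward the ice-cream van.
Both move, so f' = f · (v + v_o)/(v + v_s).
f' = 835 × (351 + 6)/(351 + 13.3) = 835 × 357/364.3 ≈ 818 Hz.

818 Hz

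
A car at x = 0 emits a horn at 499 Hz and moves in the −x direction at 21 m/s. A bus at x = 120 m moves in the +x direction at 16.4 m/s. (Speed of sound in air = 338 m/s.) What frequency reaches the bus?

447 Hz

The observer lies on the +x side, so the source is heading away from the observer and the observer is heading away from the source.
General Doppler shift: f' = f · (v − v_o)/(v + v_s).
f' = 499 × (338 − 16.4)/(338 + 21) = 499 × 321.6/359 ≈ 447 Hz.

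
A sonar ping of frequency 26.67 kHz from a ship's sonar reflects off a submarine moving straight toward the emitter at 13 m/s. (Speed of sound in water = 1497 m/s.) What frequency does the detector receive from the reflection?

At the submarine (a moving observer), f₁ = f₀ · (v + u)/v = 26.67 × 1510/1497 ≈ 26.9 kHz.
On reflection it acts as a source moving toward the stationary detector: f₂ = f₁ · v/(v − u) = 26.9 × 1497/1484 ≈ 27.1 kHz.
Equivalently f₂ = f₀ · (v + u)/(v − u).

27.1 kHz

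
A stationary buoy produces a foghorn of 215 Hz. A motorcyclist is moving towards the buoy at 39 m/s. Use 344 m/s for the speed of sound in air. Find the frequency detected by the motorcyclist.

Moving observer, stationary source: f' = f · (v + v_o)/v.
f' = 215 × (344 + 39)/344 = 215 × 383/344 ≈ 239 Hz.

239 Hz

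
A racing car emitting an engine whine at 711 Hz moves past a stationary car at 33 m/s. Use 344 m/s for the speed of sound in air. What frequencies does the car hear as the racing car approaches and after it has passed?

Approaching: f₁ = f · v/(v − v_s) = 711 × 344/311 ≈ 786 Hz.
Receding: f₂ = f · v/(v + v_s) = 711 × 344/377 ≈ 649 Hz.

786 Hz approaching; 649 Hz receding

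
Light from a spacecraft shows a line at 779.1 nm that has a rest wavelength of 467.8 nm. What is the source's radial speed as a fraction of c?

0.470

λ'/λ₀ = 1.6655 > 1 (redshift), so the source is receding.
λ'/λ₀ = √((1 + β)/(1 − β)) for a receding source ⇒ β = (r² − 1)/(r² + 1) with r = λ'/λ₀.
β = (2.7737 − 1)/(2.7737 + 1) ≈ 0.470.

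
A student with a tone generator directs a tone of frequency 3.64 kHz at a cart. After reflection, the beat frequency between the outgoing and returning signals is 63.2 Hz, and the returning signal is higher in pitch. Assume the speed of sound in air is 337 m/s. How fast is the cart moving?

2.90 m/s

Double Doppler shift off a moving reflector: f₂ = f₀ · (v + u)/(v − u) (u > 0 toward emitter).
Returning signal is higher, so f₂ = f₀ + Δf = 3640 + 63.2 = 3703.2 Hz.
Rearranging, u = v · (f₂ − f₀)/(f₂ + f₀) = 337 × 63.2/7343.2 ≈ 2.90 m/s.
So the cart is moving at 2.90 m/s toward the emitter.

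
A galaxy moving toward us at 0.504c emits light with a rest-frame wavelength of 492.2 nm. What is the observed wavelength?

282.7 nm

Relativistic Doppler for wavelength: λ' = λ₀ · √((1 − β)/(1 + β)).
λ' = 492.2 × √(0.4960/1.5040) = 492.2 × 0.57427 ≈ 282.7 nm.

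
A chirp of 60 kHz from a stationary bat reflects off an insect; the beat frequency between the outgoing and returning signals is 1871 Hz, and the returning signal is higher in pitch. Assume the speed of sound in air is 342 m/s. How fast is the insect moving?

Double Doppler shift off a moving reflector: f₂ = f₀ · (v + u)/(v − u) (u > 0 toward emitter).
Returning signal is higher, so f₂ = f₀ + Δf = 60000 + 1871 = 61871 Hz.
Rearranging, u = v · (f₂ − f₀)/(f₂ + f₀) = 342 × 1871/121871 ≈ 5.3 m/s.
So the insect is moving at 5.3 m/s toward the emitter.

5.3 m/s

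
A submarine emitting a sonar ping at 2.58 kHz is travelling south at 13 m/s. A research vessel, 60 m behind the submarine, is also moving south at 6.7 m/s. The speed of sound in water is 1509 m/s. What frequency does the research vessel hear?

The research vessel is behind, so the submarine is moving away from it while the research vessel is moving toward the submarine.
General Doppler shift: f' = f · (v + v_o)/(v + v_s).
f' = 2.58 × (1509 + 6.7)/(1509 + 13) = 2.58 × 1515.7/1522 ≈ 2.57 kHz.

2.57 kHz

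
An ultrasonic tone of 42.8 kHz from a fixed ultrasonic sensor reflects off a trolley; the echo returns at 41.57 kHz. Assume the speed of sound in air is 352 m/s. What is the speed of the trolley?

Double Doppler shift off a moving reflector: f₂ = f₀ · (v + u)/(v − u) (u > 0 toward emitter).
Rearranging, u = v · (f₂ − f₀)/(f₂ + f₀) = 352 × -1.23/84.37 ≈ -5.1 m/s.
So the trolley is moving at 5.1 m/s away from the emitter.

5.1 m/s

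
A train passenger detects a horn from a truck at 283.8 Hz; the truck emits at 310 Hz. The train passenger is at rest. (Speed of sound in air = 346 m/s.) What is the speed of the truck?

32 m/s

f' < f, so the truck is receding.
f' = f · v/(v + v_s) ⇒ v_s = v · |1 − f/f'|.
v_s = 346 × |1 − 310/283.8| = 346 × 0.09232 ≈ 32 m/s.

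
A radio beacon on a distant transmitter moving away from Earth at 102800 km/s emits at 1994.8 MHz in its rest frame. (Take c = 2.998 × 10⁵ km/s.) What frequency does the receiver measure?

1395.4 MHz

β = v/c = 102800/299800 = 0.3429.
Relativistic Doppler for frequency: f' = f₀ · √((1 − β)/(1 + β)).
f' = 1994.8 × √(0.6571/1.3429) = 1994.8 × 0.69951 ≈ 1395.4 MHz.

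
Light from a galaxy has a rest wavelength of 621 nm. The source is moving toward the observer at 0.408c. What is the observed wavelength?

Relativistic Doppler for wavelength: λ' = λ₀ · √((1 − β)/(1 + β)).
λ' = 621 × √(0.5920/1.4080) = 621 × 0.64842 ≈ 402.7 nm.

402.7 nm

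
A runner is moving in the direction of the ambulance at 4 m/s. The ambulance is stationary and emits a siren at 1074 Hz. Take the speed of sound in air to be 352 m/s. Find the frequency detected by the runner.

Moving observer, stationary source: f' = f · (v + v_o)/v.
f' = 1074 × (352 + 4)/352 = 1074 × 356/352 ≈ 1086 Hz.

1086 Hz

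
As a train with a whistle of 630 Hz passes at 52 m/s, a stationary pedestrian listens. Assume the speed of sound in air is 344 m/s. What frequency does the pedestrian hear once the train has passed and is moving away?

547 Hz

Receding: f₂ = f · v/(v + v_s) = 630 × 344/396 ≈ 547 Hz.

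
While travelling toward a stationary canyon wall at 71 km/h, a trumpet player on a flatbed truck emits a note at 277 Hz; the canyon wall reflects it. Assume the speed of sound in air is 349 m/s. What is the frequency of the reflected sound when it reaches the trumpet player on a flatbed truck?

310 Hz

71 km/h = 19.72 m/s.
The canyon wall receives the sound from a moving source: f₁ = f₀ · v/(v − v_e) = 277 × 349/329.28 ≈ 294 Hz.
On the return leg the trumpet player on a flatbed truck is a moving observer: f₂ = f₁ · (v + v_e)/v = 294 × 368.72/349 ≈ 310 Hz.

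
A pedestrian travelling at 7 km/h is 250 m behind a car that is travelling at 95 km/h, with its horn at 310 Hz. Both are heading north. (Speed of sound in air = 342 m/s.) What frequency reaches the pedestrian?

289 Hz

95 km/h = 26.39 m/s; 7 km/h = 1.944 m/s.
The pedestrian is behind, so the car is moving away from it while the pedestrian is moving toward the car.
Both move, so f' = f · (v + v_o)/(v + v_s).
f' = 310 × (342 + 1.944)/(342 + 26.39) = 310 × 343.94/368.39 ≈ 289 Hz.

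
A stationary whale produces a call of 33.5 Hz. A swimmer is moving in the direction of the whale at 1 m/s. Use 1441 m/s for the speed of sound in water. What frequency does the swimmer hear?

Moving observer, stationary source: f' = f · (v + v_o)/v.
f' = 33.5 × (1441 + 1)/1441 = 33.5 × 1442/1441 ≈ 33.5 Hz.

33.5 Hz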